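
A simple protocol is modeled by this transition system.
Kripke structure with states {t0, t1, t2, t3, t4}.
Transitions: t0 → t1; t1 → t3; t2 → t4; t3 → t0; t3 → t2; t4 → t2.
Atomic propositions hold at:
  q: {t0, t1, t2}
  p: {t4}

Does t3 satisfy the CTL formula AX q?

Yes

Sat(AX q) = {s : every successor in {t0, t1, t2}} = {t0, t3, t4}
t3 ∈ Sat(AX q) = {t0, t3, t4}, so the formula holds at t3.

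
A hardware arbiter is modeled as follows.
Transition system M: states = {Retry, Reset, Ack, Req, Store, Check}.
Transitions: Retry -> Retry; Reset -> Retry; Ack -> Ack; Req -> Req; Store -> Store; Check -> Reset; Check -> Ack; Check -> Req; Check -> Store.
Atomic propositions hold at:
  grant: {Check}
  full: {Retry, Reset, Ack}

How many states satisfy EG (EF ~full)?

3

Sat(~full) = {Req, Store, Check}
EF ~full: least fixpoint, start Z0 = {Req, Store, Check}, add states with some successor in Z. Already a fixed point.
Sat(EF ~full) = {Req, Store, Check}
EG (EF ~full): greatest fixpoint, start Z0 = {Req, Store, Check}, keep only states in Sat with some successor in Z. Already a fixed point.
Sat(EG (EF ~full)) = {Req, Store, Check}
|Sat(EG (EF ~full))| = |{Req, Store, Check}| = 3.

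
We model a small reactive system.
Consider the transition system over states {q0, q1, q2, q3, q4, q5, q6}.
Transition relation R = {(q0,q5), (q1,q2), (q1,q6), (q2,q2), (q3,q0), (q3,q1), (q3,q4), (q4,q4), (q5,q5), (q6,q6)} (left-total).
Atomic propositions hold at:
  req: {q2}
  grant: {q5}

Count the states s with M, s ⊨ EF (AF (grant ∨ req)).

Sat(grant ∨ req) = {q2, q5}
AF (grant ∨ req): least fixpoint, start Z0 = {q2, q5}, add states with every successor in Z. Z1 = {q0, q2, q5}; fixed.
Sat(AF (grant ∨ req)) = {q0, q2, q5}
EF (AF (grant ∨ req)): least fixpoint, start Z0 = {q0, q2, q5}, add states with some successor in Z. Z1 = {q0, q1, q2, q3, q5}; fixed.
Sat(EF (AF (grant ∨ req))) = {q0, q1, q2, q3, q5}
|Sat(EF (AF (grant ∨ req)))| = |{q0, q1, q2, q3, q5}| = 5.

5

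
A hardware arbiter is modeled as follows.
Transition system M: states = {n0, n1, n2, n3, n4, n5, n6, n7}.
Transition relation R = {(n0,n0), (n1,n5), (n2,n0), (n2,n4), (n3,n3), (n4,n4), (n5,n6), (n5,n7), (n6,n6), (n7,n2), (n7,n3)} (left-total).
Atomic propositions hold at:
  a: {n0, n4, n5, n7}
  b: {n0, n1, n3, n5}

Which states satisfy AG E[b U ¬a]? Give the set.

Sat(¬a) = {n1, n2, n3, n6}
E[b U ¬a]: least fixpoint, start Z0 = Sat(¬a) = {n1, n2, n3, n6}, add states in Sat(b) with some successor in Z. Z1 = {n1, n2, n3, n5, n6}; fixed.
Sat(E[b U ¬a]) = {n1, n2, n3, n5, n6}
AG E[b U ¬a]: greatest fixpoint, start Z0 = {n1, n2, n3, n5, n6}, keep only states in Sat with every successor in Z. Z1 = {n1, n3, n6}; Z2 = {n3, n6}; fixed.
Sat(AG E[b U ¬a]) = {n3, n6}

{n3, n6}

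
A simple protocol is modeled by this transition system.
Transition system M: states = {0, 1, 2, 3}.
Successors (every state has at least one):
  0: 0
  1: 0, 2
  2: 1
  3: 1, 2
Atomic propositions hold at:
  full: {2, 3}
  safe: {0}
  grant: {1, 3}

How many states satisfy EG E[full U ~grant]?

Sat(~grant) = {0, 2}
E[full U ~grant]: least fixpoint, start Z0 = Sat(~grant) = {0, 2}, add states in Sat(full) with some successor in Z. Z1 = {0, 2, 3}; fixed.
Sat(E[full U ~grant]) = {0, 2, 3}
EG E[full U ~grant]: greatest fixpoint, start Z0 = {0, 2, 3}, keep only states in Sat with some successor in Z. Z1 = {0, 3}; Z2 = {0}; fixed.
Sat(EG E[full U ~grant]) = {0}
|Sat(EG E[full U ~grant])| = |{0}| = 1.

1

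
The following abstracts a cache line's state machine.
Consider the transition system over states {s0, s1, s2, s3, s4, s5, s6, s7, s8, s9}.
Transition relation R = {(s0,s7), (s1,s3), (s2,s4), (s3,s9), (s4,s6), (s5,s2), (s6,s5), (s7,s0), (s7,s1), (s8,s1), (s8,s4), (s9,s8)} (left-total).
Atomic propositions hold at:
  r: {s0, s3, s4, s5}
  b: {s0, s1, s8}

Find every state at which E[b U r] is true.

{s0, s1, s3, s4, s5, s8}

E[b U r]: least fixpoint, start Z0 = Sat(r) = {s0, s3, s4, s5}, add states in Sat(b) with some successor in Z. Z1 = {s0, s1, s3, s4, s5, s8}; fixed.
Sat(E[b U r]) = {s0, s1, s3, s4, s5, s8}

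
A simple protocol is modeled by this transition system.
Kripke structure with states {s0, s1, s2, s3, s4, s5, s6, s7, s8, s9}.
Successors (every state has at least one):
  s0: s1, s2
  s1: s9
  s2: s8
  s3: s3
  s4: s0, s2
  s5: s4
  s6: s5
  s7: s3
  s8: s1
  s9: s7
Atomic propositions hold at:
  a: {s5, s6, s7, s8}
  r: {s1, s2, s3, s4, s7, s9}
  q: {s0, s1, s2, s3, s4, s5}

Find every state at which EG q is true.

EG q: greatest fixpoint, start Z0 = {s0, s1, s2, s3, s4, s5}, keep only states in Sat with some successor in Z. Z1 = {s0, s3, s4, s5}; Z2 = {s3, s4, s5}; Z3 = {s3, s5}; Z4 = {s3}; fixed.
Sat(EG q) = {s3}

{s3}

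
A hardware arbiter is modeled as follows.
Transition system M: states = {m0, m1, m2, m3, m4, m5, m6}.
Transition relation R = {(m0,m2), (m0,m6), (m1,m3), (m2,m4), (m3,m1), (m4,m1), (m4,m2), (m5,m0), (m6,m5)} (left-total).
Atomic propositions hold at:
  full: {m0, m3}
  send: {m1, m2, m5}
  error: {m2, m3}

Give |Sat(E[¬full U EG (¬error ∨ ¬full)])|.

5

Sat(¬full) = {m1, m2, m4, m5, m6}
Sat(¬error) = {m0, m1, m4, m5, m6}
Sat(¬error ∨ ¬full) = {m0, m1, m2, m4, m5, m6}
EG (¬error ∨ ¬full): greatest fixpoint, start Z0 = {m0, m1, m2, m4, m5, m6}, keep only states in Sat with some successor in Z. Z1 = {m0, m2, m4, m5, m6}; fixed.
Sat(EG (¬error ∨ ¬full)) = {m0, m2, m4, m5, m6}
E[¬full U EG (¬error ∨ ¬full)]: least fixpoint, start Z0 = Sat(EG (¬error ∨ ¬full)) = {m0, m2, m4, m5, m6}, add states in Sat(¬full) with some successor in Z. Already a fixed point.
Sat(E[¬full U EG (¬error ∨ ¬full)]) = {m0, m2, m4, m5, m6}
|Sat(E[¬full U EG (¬error ∨ ¬full)])| = |{m0, m2, m4, m5, m6}| = 5.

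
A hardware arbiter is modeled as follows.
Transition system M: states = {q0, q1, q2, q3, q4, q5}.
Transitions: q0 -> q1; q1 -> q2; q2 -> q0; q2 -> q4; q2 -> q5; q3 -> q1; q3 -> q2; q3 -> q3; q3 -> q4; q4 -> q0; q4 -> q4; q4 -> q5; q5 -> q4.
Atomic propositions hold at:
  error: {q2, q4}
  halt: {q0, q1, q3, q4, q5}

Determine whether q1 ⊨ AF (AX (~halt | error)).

Sat(~halt) = {q2}
Sat(~halt | error) = {q2, q4}
Sat(AX (~halt | error)) = {s : every successor in {q2, q4}} = {q1, q5}
AF (AX (~halt | error)): least fixpoint, start Z0 = {q1, q5}, add states with every successor in Z. Z1 = {q0, q1, q5}; fixed.
Sat(AF (AX (~halt | error))) = {q0, q1, q5}
q1 ∈ Sat(AF (AX (~halt | error))) = {q0, q1, q5}, so the formula holds at q1.

Yes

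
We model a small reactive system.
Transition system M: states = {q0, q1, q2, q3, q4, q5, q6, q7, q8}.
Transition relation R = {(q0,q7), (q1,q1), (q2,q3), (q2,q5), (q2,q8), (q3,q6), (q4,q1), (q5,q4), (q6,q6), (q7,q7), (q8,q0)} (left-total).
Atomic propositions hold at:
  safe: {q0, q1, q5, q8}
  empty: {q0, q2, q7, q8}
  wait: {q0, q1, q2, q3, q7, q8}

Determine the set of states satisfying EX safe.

{q1, q2, q4, q8}

Sat(EX safe) = {s : some successor in {q0, q1, q5, q8}} = {q1, q2, q4, q8}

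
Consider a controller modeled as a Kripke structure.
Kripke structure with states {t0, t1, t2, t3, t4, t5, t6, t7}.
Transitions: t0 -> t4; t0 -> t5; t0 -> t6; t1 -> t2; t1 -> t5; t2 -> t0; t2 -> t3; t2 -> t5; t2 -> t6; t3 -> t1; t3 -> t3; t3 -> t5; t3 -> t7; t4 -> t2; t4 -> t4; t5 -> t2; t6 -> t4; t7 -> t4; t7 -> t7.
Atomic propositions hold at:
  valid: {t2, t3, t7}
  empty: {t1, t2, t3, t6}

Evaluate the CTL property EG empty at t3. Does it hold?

Yes

EG empty: greatest fixpoint, start Z0 = {t1, t2, t3, t6}, keep only states in Sat with some successor in Z. Z1 = {t1, t2, t3}; fixed.
Sat(EG empty) = {t1, t2, t3}
t3 ∈ Sat(EG empty) = {t1, t2, t3}, so the formula holds at t3.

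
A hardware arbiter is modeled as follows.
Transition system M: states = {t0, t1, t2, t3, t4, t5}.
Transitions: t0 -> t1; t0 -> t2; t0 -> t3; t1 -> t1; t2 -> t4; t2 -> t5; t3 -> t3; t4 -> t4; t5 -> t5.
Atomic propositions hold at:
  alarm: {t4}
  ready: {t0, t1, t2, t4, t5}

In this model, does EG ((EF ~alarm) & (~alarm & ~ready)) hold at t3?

Yes

Sat(~alarm) = {t0, t1, t2, t3, t5}
EF ~alarm: least fixpoint, start Z0 = {t0, t1, t2, t3, t5}, add states with some successor in Z. Already a fixed point.
Sat(EF ~alarm) = {t0, t1, t2, t3, t5}
Sat(~ready) = {t3}
Sat(~alarm & ~ready) = {t3}
Sat((EF ~alarm) & (~alarm & ~ready)) = {t3}
EG ((EF ~alarm) & (~alarm & ~ready)): greatest fixpoint, start Z0 = {t3}, keep only states in Sat with some successor in Z. Already a fixed point.
Sat(EG ((EF ~alarm) & (~alarm & ~ready))) = {t3}
t3 ∈ Sat(EG ((EF ~alarm) & (~alarm & ~ready))) = {t3}, so the formula holds at t3.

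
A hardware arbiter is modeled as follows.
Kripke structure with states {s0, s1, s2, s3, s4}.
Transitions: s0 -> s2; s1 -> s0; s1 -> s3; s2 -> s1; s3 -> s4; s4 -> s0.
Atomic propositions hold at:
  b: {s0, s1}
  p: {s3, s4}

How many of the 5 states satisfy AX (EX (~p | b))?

4

Sat(~p) = {s0, s1, s2}
Sat(~p | b) = {s0, s1, s2}
Sat(EX (~p | b)) = {s : some successor in {s0, s1, s2}} = {s0, s1, s2, s4}
Sat(AX (EX (~p | b))) = {s : every successor in {s0, s1, s2, s4}} = {s0, s2, s3, s4}
|Sat(AX (EX (~p | b)))| = |{s0, s2, s3, s4}| = 4.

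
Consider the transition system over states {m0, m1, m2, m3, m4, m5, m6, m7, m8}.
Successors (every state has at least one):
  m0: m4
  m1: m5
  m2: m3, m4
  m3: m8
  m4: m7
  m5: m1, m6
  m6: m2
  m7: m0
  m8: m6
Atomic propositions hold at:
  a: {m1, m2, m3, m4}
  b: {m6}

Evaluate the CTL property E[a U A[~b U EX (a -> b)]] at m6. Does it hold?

No

Sat(~b) = {m0, m1, m2, m3, m4, m5, m7, m8}
Sat(a -> b) = {m0, m5, m6, m7, m8}
Sat(EX (a -> b)) = {s : some successor in {m0, m5, m6, m7, m8}} = {m1, m3, m4, m5, m7, m8}
A[~b U EX (a -> b)]: least fixpoint, start Z0 = Sat(EX (a -> b)) = {m1, m3, m4, m5, m7, m8}, add states in Sat(~b) with every successor in Z. Z1 = {m0, m1, m2, m3, m4, m5, m7, m8}; fixed.
Sat(A[~b U EX (a -> b)]) = {m0, m1, m2, m3, m4, m5, m7, m8}
E[a U A[~b U EX (a -> b)]]: least fixpoint, start Z0 = Sat(A[~b U EX (a -> b)]) = {m0, m1, m2, m3, m4, m5, m7, m8}, add states in Sat(a) with some successor in Z. Already a fixed point.
Sat(E[a U A[~b U EX (a -> b)]]) = {m0, m1, m2, m3, m4, m5, m7, m8}
m6 ∉ Sat(E[a U A[~b U EX (a -> b)]]) = {m0, m1, m2, m3, m4, m5, m7, m8}, so the formula does not hold at m6.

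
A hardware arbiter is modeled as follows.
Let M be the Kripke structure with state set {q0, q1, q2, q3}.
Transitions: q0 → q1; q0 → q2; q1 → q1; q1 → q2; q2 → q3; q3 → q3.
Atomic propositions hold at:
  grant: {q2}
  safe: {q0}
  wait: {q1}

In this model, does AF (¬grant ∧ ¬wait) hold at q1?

Sat(¬grant) = {q0, q1, q3}
Sat(¬wait) = {q0, q2, q3}
Sat(¬grant ∧ ¬wait) = {q0, q3}
AF (¬grant ∧ ¬wait): least fixpoint, start Z0 = {q0, q3}, add states with every successor in Z. Z1 = {q0, q2, q3}; fixed.
Sat(AF (¬grant ∧ ¬wait)) = {q0, q2, q3}
q1 ∉ Sat(AF (¬grant ∧ ¬wait)) = {q0, q2, q3}, so the formula does not hold at q1.

No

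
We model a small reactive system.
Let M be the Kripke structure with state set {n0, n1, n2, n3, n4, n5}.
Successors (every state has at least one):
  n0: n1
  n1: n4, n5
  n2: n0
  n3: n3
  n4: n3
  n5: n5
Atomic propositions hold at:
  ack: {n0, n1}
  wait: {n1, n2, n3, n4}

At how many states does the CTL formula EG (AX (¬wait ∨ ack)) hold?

Sat(¬wait) = {n0, n5}
Sat(¬wait ∨ ack) = {n0, n1, n5}
Sat(AX (¬wait ∨ ack)) = {s : every successor in {n0, n1, n5}} = {n0, n2, n5}
EG (AX (¬wait ∨ ack)): greatest fixpoint, start Z0 = {n0, n2, n5}, keep only states in Sat with some successor in Z. Z1 = {n2, n5}; Z2 = {n5}; fixed.
Sat(EG (AX (¬wait ∨ ack))) = {n5}
|Sat(EG (AX (¬wait ∨ ack)))| = |{n5}| = 1.

1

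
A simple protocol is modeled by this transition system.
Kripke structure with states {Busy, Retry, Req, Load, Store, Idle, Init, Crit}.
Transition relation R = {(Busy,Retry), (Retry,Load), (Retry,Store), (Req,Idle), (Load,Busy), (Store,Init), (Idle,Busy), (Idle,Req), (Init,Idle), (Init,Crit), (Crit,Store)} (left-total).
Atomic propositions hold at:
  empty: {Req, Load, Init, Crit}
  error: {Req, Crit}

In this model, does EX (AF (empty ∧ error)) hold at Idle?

Yes

Sat(empty ∧ error) = {Req, Crit}
AF (empty ∧ error): least fixpoint, start Z0 = {Req, Crit}, add states with every successor in Z. Already a fixed point.
Sat(AF (empty ∧ error)) = {Req, Crit}
Sat(EX (AF (empty ∧ error))) = {s : some successor in {Req, Crit}} = {Idle, Init}
Idle ∈ Sat(EX (AF (empty ∧ error))) = {Idle, Init}, so the formula holds at Idle.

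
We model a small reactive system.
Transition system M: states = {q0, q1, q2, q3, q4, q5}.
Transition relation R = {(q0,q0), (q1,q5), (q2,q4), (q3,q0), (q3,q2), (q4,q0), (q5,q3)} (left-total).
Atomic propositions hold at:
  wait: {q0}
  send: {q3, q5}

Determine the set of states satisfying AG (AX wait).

Sat(AX wait) = {s : every successor in {q0}} = {q0, q4}
AG (AX wait): greatest fixpoint, start Z0 = {q0, q4}, keep only states in Sat with every successor in Z. Already a fixed point.
Sat(AG (AX wait)) = {q0, q4}

{q0, q4}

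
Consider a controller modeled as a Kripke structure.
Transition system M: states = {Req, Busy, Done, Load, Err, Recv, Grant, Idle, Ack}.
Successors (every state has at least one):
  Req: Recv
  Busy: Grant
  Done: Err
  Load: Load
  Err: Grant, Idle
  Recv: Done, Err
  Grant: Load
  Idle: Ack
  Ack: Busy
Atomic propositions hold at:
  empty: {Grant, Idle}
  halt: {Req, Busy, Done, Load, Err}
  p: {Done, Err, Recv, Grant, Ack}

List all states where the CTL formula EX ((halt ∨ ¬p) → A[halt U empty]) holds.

Sat(¬p) = {Req, Busy, Load, Idle}
Sat(halt ∨ ¬p) = {Req, Busy, Done, Load, Err, Idle}
A[halt U empty]: least fixpoint, start Z0 = Sat(empty) = {Grant, Idle}, add states in Sat(halt) with every successor in Z. Z1 = {Busy, Err, Grant, Idle}; Z2 = {Busy, Done, Err, Grant, Idle}; fixed.
Sat(A[halt U empty]) = {Busy, Done, Err, Grant, Idle}
Sat((halt ∨ ¬p) → A[halt U empty]) = {Busy, Done, Err, Recv, Grant, Idle, Ack}
Sat(EX ((halt ∨ ¬p) → A[halt U empty])) = {s : some successor in {Busy, Done, Err, Recv, Grant, Idle, Ack}} = {Req, Busy, Done, Err, Recv, Idle, Ack}

{Req, Busy, Done, Err, Recv, Idle, Ack}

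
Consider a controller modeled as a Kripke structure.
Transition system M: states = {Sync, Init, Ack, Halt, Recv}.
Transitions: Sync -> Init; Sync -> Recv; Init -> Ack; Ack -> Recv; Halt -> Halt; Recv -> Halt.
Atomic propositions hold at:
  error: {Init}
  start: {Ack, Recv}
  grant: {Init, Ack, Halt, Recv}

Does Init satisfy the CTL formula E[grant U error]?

E[grant U error]: least fixpoint, start Z0 = Sat(error) = {Init}, add states in Sat(grant) with some successor in Z. Already a fixed point.
Sat(E[grant U error]) = {Init}
Init ∈ Sat(E[grant U error]) = {Init}, so the formula holds at Init.

Yes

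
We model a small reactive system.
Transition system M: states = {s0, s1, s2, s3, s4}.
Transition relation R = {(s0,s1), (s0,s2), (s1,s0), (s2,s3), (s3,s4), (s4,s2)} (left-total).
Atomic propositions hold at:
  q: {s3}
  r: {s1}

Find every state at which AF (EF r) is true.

{s0, s1}

EF r: least fixpoint, start Z0 = {s1}, add states with some successor in Z. Z1 = {s0, s1}; fixed.
Sat(EF r) = {s0, s1}
AF (EF r): least fixpoint, start Z0 = {s0, s1}, add states with every successor in Z. Already a fixed point.
Sat(AF (EF r)) = {s0, s1}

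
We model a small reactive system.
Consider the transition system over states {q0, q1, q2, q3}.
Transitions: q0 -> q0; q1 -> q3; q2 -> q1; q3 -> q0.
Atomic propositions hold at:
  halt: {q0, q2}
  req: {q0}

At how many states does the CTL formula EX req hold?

Sat(EX req) = {s : some successor in {q0}} = {q0, q3}
|Sat(EX req)| = |{q0, q3}| = 2.

2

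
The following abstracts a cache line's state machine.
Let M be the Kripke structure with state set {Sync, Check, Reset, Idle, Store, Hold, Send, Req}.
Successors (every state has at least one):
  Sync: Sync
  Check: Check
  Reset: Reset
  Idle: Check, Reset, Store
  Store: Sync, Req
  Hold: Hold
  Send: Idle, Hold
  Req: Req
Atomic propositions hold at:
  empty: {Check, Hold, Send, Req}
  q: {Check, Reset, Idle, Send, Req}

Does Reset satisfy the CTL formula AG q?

AG q: greatest fixpoint, start Z0 = {Check, Reset, Idle, Send, Req}, keep only states in Sat with every successor in Z. Z1 = {Check, Reset, Req}; fixed.
Sat(AG q) = {Check, Reset, Req}
Reset ∈ Sat(AG q) = {Check, Reset, Req}, so the formula holds at Reset.

Yes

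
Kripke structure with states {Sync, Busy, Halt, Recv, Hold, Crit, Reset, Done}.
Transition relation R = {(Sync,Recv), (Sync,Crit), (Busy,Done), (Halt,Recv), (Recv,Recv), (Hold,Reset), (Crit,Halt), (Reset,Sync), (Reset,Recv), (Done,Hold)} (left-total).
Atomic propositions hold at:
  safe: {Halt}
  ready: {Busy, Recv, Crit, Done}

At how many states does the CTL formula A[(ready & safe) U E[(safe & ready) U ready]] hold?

Sat(ready & safe) = ∅
Sat(safe & ready) = ∅
E[(safe & ready) U ready]: least fixpoint, start Z0 = Sat(ready) = {Busy, Recv, Crit, Done}, add states in Sat(safe & ready) with some successor in Z. Already a fixed point.
Sat(E[(safe & ready) U ready]) = {Busy, Recv, Crit, Done}
A[(ready & safe) U E[(safe & ready) U ready]]: least fixpoint, start Z0 = Sat(E[(safe & ready) U ready]) = {Busy, Recv, Crit, Done}, add states in Sat(ready & safe) with every successor in Z. Already a fixed point.
Sat(A[(ready & safe) U E[(safe & ready) U ready]]) = {Busy, Recv, Crit, Done}
|Sat(A[(ready & safe) U E[(safe & ready) U ready]])| = |{Busy, Recv, Crit, Done}| = 4.

4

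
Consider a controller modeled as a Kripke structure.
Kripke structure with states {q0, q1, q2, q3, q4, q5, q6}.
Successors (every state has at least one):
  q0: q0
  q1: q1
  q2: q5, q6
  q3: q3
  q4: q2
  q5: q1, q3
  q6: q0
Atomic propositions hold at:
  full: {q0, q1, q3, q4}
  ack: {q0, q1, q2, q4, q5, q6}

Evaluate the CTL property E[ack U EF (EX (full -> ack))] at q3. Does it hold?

Sat(full -> ack) = {q0, q1, q2, q4, q5, q6}
Sat(EX (full -> ack)) = {s : some successor in {q0, q1, q2, q4, q5, q6}} = {q0, q1, q2, q4, q5, q6}
EF (EX (full -> ack)): least fixpoint, start Z0 = {q0, q1, q2, q4, q5, q6}, add states with some successor in Z. Already a fixed point.
Sat(EF (EX (full -> ack))) = {q0, q1, q2, q4, q5, q6}
E[ack U EF (EX (full -> ack))]: least fixpoint, start Z0 = Sat(EF (EX (full -> ack))) = {q0, q1, q2, q4, q5, q6}, add states in Sat(ack) with some successor in Z. Already a fixed point.
Sat(E[ack U EF (EX (full -> ack))]) = {q0, q1, q2, q4, q5, q6}
q3 ∉ Sat(E[ack U EF (EX (full -> ack))]) = {q0, q1, q2, q4, q5, q6}, so the formula does not hold at q3.

No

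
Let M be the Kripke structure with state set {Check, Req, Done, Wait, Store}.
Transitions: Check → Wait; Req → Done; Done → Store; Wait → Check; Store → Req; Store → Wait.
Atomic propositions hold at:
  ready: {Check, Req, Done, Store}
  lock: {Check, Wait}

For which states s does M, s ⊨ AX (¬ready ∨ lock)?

Sat(¬ready) = {Wait}
Sat(¬ready ∨ lock) = {Check, Wait}
Sat(AX (¬ready ∨ lock)) = {s : every successor in {Check, Wait}} = {Check, Wait}

{Check, Wait}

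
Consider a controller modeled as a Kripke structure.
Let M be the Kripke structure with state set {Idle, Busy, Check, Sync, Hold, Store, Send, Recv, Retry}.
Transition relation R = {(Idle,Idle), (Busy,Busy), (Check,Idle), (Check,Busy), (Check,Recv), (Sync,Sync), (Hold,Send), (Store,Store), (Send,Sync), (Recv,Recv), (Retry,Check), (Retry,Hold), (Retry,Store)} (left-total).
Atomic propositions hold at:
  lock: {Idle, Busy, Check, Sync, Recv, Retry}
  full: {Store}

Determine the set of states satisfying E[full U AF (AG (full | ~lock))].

{Store}

Sat(~lock) = {Hold, Store, Send}
Sat(full | ~lock) = {Hold, Store, Send}
AG (full | ~lock): greatest fixpoint, start Z0 = {Hold, Store, Send}, keep only states in Sat with every successor in Z. Z1 = {Hold, Store}; Z2 = {Store}; fixed.
Sat(AG (full | ~lock)) = {Store}
AF (AG (full | ~lock)): least fixpoint, start Z0 = {Store}, add states with every successor in Z. Already a fixed point.
Sat(AF (AG (full | ~lock))) = {Store}
E[full U AF (AG (full | ~lock))]: least fixpoint, start Z0 = Sat(AF (AG (full | ~lock))) = {Store}, add states in Sat(full) with some successor in Z. Already a fixed point.
Sat(E[full U AF (AG (full | ~lock))]) = {Store}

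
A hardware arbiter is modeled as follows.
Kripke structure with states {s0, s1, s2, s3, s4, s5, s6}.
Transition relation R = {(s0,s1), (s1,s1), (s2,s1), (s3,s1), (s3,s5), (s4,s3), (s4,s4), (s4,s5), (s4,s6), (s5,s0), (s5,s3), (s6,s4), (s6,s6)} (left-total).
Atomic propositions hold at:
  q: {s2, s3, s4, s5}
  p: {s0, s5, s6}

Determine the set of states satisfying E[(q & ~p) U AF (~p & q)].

{s2, s3, s4}

Sat(~p) = {s1, s2, s3, s4}
Sat(q & ~p) = {s2, s3, s4}
Sat(~p & q) = {s2, s3, s4}
AF (~p & q): least fixpoint, start Z0 = {s2, s3, s4}, add states with every successor in Z. Already a fixed point.
Sat(AF (~p & q)) = {s2, s3, s4}
E[(q & ~p) U AF (~p & q)]: least fixpoint, start Z0 = Sat(AF (~p & q)) = {s2, s3, s4}, add states in Sat(q & ~p) with some successor in Z. Already a fixed point.
Sat(E[(q & ~p) U AF (~p & q)]) = {s2, s3, s4}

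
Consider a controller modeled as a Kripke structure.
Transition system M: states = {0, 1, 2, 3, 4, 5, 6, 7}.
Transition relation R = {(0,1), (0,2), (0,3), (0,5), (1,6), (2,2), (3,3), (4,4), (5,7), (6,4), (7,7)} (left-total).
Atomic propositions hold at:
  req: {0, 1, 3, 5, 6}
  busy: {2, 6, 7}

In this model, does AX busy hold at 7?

Yes

Sat(AX busy) = {s : every successor in {2, 6, 7}} = {1, 2, 5, 7}
7 ∈ Sat(AX busy) = {1, 2, 5, 7}, so the formula holds at 7.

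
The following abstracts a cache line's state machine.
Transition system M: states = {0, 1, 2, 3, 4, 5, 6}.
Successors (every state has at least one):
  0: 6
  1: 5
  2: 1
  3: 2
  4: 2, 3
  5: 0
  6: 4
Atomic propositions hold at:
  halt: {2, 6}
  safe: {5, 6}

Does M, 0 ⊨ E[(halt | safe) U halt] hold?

No

Sat(halt | safe) = {2, 5, 6}
E[(halt | safe) U halt]: least fixpoint, start Z0 = Sat(halt) = {2, 6}, add states in Sat(halt | safe) with some successor in Z. Already a fixed point.
Sat(E[(halt | safe) U halt]) = {2, 6}
0 ∉ Sat(E[(halt | safe) U halt]) = {2, 6}, so the formula does not hold at 0.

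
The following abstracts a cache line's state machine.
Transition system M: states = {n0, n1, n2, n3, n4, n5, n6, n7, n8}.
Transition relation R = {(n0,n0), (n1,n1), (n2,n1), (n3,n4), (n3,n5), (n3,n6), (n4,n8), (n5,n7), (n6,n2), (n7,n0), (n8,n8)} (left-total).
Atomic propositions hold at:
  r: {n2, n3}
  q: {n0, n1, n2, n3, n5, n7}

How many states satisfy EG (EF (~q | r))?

3

Sat(~q) = {n4, n6, n8}
Sat(~q | r) = {n2, n3, n4, n6, n8}
EF (~q | r): least fixpoint, start Z0 = {n2, n3, n4, n6, n8}, add states with some successor in Z. Already a fixed point.
Sat(EF (~q | r)) = {n2, n3, n4, n6, n8}
EG (EF (~q | r)): greatest fixpoint, start Z0 = {n2, n3, n4, n6, n8}, keep only states in Sat with some successor in Z. Z1 = {n3, n4, n6, n8}; Z2 = {n3, n4, n8}; fixed.
Sat(EG (EF (~q | r))) = {n3, n4, n8}
|Sat(EG (EF (~q | r)))| = |{n3, n4, n8}| = 3.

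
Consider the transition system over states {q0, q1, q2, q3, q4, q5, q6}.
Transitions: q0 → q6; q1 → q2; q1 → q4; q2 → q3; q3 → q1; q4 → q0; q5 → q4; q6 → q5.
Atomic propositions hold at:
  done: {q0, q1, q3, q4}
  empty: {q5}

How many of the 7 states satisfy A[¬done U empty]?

Sat(¬done) = {q2, q5, q6}
A[¬done U empty]: least fixpoint, start Z0 = Sat(empty) = {q5}, add states in Sat(¬done) with every successor in Z. Z1 = {q5, q6}; fixed.
Sat(A[¬done U empty]) = {q5, q6}
|Sat(A[¬done U empty])| = |{q5, q6}| = 2.

2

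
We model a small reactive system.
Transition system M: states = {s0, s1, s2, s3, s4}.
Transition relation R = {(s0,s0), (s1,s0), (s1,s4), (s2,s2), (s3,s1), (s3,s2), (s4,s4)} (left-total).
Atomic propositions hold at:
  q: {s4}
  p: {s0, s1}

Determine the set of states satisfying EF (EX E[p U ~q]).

{s0, s1, s2, s3}

Sat(~q) = {s0, s1, s2, s3}
E[p U ~q]: least fixpoint, start Z0 = Sat(~q) = {s0, s1, s2, s3}, add states in Sat(p) with some successor in Z. Already a fixed point.
Sat(E[p U ~q]) = {s0, s1, s2, s3}
Sat(EX E[p U ~q]) = {s : some successor in {s0, s1, s2, s3}} = {s0, s1, s2, s3}
EF (EX E[p U ~q]): least fixpoint, start Z0 = {s0, s1, s2, s3}, add states with some successor in Z. Already a fixed point.
Sat(EF (EX E[p U ~q])) = {s0, s1, s2, s3}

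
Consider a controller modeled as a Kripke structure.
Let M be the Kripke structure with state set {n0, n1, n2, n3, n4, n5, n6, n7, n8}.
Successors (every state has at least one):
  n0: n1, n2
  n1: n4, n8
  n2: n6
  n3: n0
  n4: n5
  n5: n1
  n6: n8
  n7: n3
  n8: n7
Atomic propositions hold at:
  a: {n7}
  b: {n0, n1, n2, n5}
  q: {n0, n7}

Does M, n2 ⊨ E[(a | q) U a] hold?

No

Sat(a | q) = {n0, n7}
E[(a | q) U a]: least fixpoint, start Z0 = Sat(a) = {n7}, add states in Sat(a | q) with some successor in Z. Already a fixed point.
Sat(E[(a | q) U a]) = {n7}
n2 ∉ Sat(E[(a | q) U a]) = {n7}, so the formula does not hold at n2.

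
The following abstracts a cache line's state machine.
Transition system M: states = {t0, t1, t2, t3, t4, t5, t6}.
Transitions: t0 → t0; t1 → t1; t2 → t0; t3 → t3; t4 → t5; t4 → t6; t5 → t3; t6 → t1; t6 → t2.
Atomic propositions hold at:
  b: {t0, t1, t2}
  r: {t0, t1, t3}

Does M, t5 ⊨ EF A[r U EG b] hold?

EG b: greatest fixpoint, start Z0 = {t0, t1, t2}, keep only states in Sat with some successor in Z. Already a fixed point.
Sat(EG b) = {t0, t1, t2}
A[r U EG b]: least fixpoint, start Z0 = Sat(EG b) = {t0, t1, t2}, add states in Sat(r) with every successor in Z. Already a fixed point.
Sat(A[r U EG b]) = {t0, t1, t2}
EF A[r U EG b]: least fixpoint, start Z0 = {t0, t1, t2}, add states with some successor in Z. Z1 = {t0, t1, t2, t6}; Z2 = {t0, t1, t2, t4, t6}; fixed.
Sat(EF A[r U EG b]) = {t0, t1, t2, t4, t6}
t5 ∉ Sat(EF A[r U EG b]) = {t0, t1, t2, t4, t6}, so the formula does not hold at t5.

No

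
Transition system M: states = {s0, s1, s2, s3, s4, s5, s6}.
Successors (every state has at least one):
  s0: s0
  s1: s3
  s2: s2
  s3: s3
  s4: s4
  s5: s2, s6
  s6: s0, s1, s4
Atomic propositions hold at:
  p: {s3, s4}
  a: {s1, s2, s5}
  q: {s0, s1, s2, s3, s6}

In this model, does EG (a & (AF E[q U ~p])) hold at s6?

No

Sat(~p) = {s0, s1, s2, s5, s6}
E[q U ~p]: least fixpoint, start Z0 = Sat(~p) = {s0, s1, s2, s5, s6}, add states in Sat(q) with some successor in Z. Already a fixed point.
Sat(E[q U ~p]) = {s0, s1, s2, s5, s6}
AF E[q U ~p]: least fixpoint, start Z0 = {s0, s1, s2, s5, s6}, add states with every successor in Z. Already a fixed point.
Sat(AF E[q U ~p]) = {s0, s1, s2, s5, s6}
Sat(a & (AF E[q U ~p])) = {s1, s2, s5}
EG (a & (AF E[q U ~p])): greatest fixpoint, start Z0 = {s1, s2, s5}, keep only states in Sat with some successor in Z. Z1 = {s2, s5}; fixed.
Sat(EG (a & (AF E[q U ~p]))) = {s2, s5}
s6 ∉ Sat(EG (a & (AF E[q U ~p]))) = {s2, s5}, so the formula does not hold at s6.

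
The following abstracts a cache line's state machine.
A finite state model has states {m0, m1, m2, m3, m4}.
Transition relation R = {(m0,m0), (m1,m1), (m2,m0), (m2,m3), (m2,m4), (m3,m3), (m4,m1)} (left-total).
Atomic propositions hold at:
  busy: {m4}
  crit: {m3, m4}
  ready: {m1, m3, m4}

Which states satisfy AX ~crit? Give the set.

Sat(~crit) = {m0, m1, m2}
Sat(AX ~crit) = {s : every successor in {m0, m1, m2}} = {m0, m1, m4}

{m0, m1, m4}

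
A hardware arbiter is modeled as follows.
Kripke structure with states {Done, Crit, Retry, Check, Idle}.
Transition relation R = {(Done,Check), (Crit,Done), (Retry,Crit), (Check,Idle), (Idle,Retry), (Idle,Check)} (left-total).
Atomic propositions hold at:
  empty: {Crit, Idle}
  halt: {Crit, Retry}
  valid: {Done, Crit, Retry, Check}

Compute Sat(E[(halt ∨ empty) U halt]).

{Crit, Retry, Idle}

Sat(halt ∨ empty) = {Crit, Retry, Idle}
E[(halt ∨ empty) U halt]: least fixpoint, start Z0 = Sat(halt) = {Crit, Retry}, add states in Sat(halt ∨ empty) with some successor in Z. Z1 = {Crit, Retry, Idle}; fixed.
Sat(E[(halt ∨ empty) U halt]) = {Crit, Retry, Idle}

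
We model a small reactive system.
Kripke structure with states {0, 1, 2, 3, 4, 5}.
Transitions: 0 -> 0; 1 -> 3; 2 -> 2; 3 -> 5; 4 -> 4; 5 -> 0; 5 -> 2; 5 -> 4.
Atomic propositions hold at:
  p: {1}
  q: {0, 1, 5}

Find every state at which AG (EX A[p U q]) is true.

{0}

A[p U q]: least fixpoint, start Z0 = Sat(q) = {0, 1, 5}, add states in Sat(p) with every successor in Z. Already a fixed point.
Sat(A[p U q]) = {0, 1, 5}
Sat(EX A[p U q]) = {s : some successor in {0, 1, 5}} = {0, 3, 5}
AG (EX A[p U q]): greatest fixpoint, start Z0 = {0, 3, 5}, keep only states in Sat with every successor in Z. Z1 = {0, 3}; Z2 = {0}; fixed.
Sat(AG (EX A[p U q])) = {0}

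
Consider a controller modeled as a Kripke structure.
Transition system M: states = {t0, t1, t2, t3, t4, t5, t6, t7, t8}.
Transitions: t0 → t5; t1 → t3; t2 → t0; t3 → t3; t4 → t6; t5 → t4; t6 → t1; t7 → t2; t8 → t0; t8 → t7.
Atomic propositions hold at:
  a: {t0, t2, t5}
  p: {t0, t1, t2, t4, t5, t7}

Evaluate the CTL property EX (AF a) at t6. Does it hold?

No

AF a: least fixpoint, start Z0 = {t0, t2, t5}, add states with every successor in Z. Z1 = {t0, t2, t5, t7}; Z2 = {t0, t2, t5, t7, t8}; fixed.
Sat(AF a) = {t0, t2, t5, t7, t8}
Sat(EX (AF a)) = {s : some successor in {t0, t2, t5, t7, t8}} = {t0, t2, t7, t8}
t6 ∉ Sat(EX (AF a)) = {t0, t2, t7, t8}, so the formula does not hold at t6.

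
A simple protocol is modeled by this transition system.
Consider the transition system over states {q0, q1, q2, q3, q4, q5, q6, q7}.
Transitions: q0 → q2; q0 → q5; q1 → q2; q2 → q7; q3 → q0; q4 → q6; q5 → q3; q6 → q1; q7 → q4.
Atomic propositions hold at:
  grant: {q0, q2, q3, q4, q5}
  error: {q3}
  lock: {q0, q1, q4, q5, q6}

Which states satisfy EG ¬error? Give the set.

Sat(¬error) = {q0, q1, q2, q4, q5, q6, q7}
EG ¬error: greatest fixpoint, start Z0 = {q0, q1, q2, q4, q5, q6, q7}, keep only states in Sat with some successor in Z. Z1 = {q0, q1, q2, q4, q6, q7}; fixed.
Sat(EG ¬error) = {q0, q1, q2, q4, q6, q7}

{q0, q1, q2, q4, q6, q7}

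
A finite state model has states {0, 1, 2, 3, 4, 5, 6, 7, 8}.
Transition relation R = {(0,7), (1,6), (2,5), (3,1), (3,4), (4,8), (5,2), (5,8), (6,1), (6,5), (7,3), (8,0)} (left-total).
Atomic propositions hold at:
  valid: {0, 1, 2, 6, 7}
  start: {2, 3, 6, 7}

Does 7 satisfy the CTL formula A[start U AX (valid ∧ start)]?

Sat(valid ∧ start) = {2, 6, 7}
Sat(AX (valid ∧ start)) = {s : every successor in {2, 6, 7}} = {0, 1}
A[start U AX (valid ∧ start)]: least fixpoint, start Z0 = Sat(AX (valid ∧ start)) = {0, 1}, add states in Sat(start) with every successor in Z. Already a fixed point.
Sat(A[start U AX (valid ∧ start)]) = {0, 1}
7 ∉ Sat(A[start U AX (valid ∧ start)]) = {0, 1}, so the formula does not hold at 7.

No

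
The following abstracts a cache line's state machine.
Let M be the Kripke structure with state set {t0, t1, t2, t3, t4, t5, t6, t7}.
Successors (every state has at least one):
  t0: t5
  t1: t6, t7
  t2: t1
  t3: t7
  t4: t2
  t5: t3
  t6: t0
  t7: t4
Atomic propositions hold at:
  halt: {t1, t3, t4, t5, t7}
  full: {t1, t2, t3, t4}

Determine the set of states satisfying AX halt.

{t0, t2, t3, t5, t7}

Sat(AX halt) = {s : every successor in {t1, t3, t4, t5, t7}} = {t0, t2, t3, t5, t7}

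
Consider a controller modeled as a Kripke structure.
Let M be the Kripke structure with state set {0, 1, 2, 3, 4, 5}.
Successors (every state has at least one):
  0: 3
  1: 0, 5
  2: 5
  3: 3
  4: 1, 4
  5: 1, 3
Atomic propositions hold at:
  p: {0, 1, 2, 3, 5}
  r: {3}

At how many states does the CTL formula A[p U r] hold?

2

A[p U r]: least fixpoint, start Z0 = Sat(r) = {3}, add states in Sat(p) with every successor in Z. Z1 = {0, 3}; fixed.
Sat(A[p U r]) = {0, 3}
|Sat(A[p U r])| = |{0, 3}| = 2.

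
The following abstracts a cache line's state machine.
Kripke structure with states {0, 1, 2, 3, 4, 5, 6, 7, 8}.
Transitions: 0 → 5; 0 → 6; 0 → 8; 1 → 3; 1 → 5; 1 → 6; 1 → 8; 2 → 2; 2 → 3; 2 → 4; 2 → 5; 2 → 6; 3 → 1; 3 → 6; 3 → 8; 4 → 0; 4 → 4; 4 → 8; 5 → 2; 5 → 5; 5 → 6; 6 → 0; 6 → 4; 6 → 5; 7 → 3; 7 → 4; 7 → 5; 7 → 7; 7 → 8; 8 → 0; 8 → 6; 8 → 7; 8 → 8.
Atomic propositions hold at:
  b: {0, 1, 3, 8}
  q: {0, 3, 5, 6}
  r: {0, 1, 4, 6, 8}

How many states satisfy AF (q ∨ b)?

6

Sat(q ∨ b) = {0, 1, 3, 5, 6, 8}
AF (q ∨ b): least fixpoint, start Z0 = {0, 1, 3, 5, 6, 8}, add states with every successor in Z. Already a fixed point.
Sat(AF (q ∨ b)) = {0, 1, 3, 5, 6, 8}
|Sat(AF (q ∨ b))| = |{0, 1, 3, 5, 6, 8}| = 6.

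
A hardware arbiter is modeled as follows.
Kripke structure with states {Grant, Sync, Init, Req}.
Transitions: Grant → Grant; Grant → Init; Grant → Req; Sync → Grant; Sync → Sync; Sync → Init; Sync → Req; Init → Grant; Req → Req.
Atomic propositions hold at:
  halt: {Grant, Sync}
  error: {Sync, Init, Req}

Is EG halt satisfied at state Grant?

EG halt: greatest fixpoint, start Z0 = {Grant, Sync}, keep only states in Sat with some successor in Z. Already a fixed point.
Sat(EG halt) = {Grant, Sync}
Grant ∈ Sat(EG halt) = {Grant, Sync}, so the formula holds at Grant.

Yes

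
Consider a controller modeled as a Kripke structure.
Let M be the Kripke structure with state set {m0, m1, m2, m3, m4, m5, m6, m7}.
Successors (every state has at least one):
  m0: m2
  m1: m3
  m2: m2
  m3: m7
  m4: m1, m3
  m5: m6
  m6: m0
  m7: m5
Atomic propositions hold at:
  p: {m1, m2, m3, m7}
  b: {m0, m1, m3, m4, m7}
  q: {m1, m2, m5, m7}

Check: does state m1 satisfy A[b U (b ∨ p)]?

Yes

Sat(b ∨ p) = {m0, m1, m2, m3, m4, m7}
A[b U (b ∨ p)]: least fixpoint, start Z0 = Sat((b ∨ p)) = {m0, m1, m2, m3, m4, m7}, add states in Sat(b) with every successor in Z. Already a fixed point.
Sat(A[b U (b ∨ p)]) = {m0, m1, m2, m3, m4, m7}
m1 ∈ Sat(A[b U (b ∨ p)]) = {m0, m1, m2, m3, m4, m7}, so the formula holds at m1.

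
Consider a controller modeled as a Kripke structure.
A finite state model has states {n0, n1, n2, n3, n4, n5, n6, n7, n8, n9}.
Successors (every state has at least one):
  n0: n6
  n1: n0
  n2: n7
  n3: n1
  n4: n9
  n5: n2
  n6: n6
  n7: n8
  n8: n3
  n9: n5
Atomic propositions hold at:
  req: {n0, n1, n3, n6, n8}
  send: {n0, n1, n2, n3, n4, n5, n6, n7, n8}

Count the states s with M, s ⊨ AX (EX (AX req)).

Sat(AX req) = {s : every successor in {n0, n1, n3, n6, n8}} = {n0, n1, n3, n6, n7, n8}
Sat(EX (AX req)) = {s : some successor in {n0, n1, n3, n6, n7, n8}} = {n0, n1, n2, n3, n6, n7, n8}
Sat(AX (EX (AX req))) = {s : every successor in {n0, n1, n2, n3, n6, n7, n8}} = {n0, n1, n2, n3, n5, n6, n7, n8}
|Sat(AX (EX (AX req)))| = |{n0, n1, n2, n3, n5, n6, n7, n8}| = 8.

8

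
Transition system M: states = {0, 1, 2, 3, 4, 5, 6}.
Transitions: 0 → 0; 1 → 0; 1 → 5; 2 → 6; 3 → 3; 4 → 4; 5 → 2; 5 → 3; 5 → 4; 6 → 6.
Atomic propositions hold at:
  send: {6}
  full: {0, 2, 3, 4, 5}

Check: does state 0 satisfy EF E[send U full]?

Yes

E[send U full]: least fixpoint, start Z0 = Sat(full) = {0, 2, 3, 4, 5}, add states in Sat(send) with some successor in Z. Already a fixed point.
Sat(E[send U full]) = {0, 2, 3, 4, 5}
EF E[send U full]: least fixpoint, start Z0 = {0, 2, 3, 4, 5}, add states with some successor in Z. Z1 = {0, 1, 2, 3, 4, 5}; fixed.
Sat(EF E[send U full]) = {0, 1, 2, 3, 4, 5}
0 ∈ Sat(EF E[send U full]) = {0, 1, 2, 3, 4, 5}, so the formula holds at 0.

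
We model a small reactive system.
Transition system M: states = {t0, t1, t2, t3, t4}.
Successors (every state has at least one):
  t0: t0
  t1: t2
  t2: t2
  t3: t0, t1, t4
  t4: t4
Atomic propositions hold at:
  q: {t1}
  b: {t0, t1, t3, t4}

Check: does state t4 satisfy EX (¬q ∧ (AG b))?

Yes

Sat(¬q) = {t0, t2, t3, t4}
AG b: greatest fixpoint, start Z0 = {t0, t1, t3, t4}, keep only states in Sat with every successor in Z. Z1 = {t0, t3, t4}; Z2 = {t0, t4}; fixed.
Sat(AG b) = {t0, t4}
Sat(¬q ∧ (AG b)) = {t0, t4}
Sat(EX (¬q ∧ (AG b))) = {s : some successor in {t0, t4}} = {t0, t3, t4}
t4 ∈ Sat(EX (¬q ∧ (AG b))) = {t0, t3, t4}, so the formula holds at t4.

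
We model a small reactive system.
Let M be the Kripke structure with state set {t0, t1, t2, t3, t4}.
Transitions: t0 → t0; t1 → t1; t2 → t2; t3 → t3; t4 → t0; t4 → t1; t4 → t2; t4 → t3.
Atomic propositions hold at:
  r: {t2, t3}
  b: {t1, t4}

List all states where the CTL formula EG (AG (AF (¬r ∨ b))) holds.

Sat(¬r) = {t0, t1, t4}
Sat(¬r ∨ b) = {t0, t1, t4}
AF (¬r ∨ b): least fixpoint, start Z0 = {t0, t1, t4}, add states with every successor in Z. Already a fixed point.
Sat(AF (¬r ∨ b)) = {t0, t1, t4}
AG (AF (¬r ∨ b)): greatest fixpoint, start Z0 = {t0, t1, t4}, keep only states in Sat with every successor in Z. Z1 = {t0, t1}; fixed.
Sat(AG (AF (¬r ∨ b))) = {t0, t1}
EG (AG (AF (¬r ∨ b))): greatest fixpoint, start Z0 = {t0, t1}, keep only states in Sat with some successor in Z. Already a fixed point.
Sat(EG (AG (AF (¬r ∨ b)))) = {t0, t1}

{t0, t1}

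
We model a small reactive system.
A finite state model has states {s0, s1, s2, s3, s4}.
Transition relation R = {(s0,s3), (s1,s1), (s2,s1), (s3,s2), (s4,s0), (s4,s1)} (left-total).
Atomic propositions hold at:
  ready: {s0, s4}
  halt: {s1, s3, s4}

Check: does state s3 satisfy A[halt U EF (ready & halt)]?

No

Sat(ready & halt) = {s4}
EF (ready & halt): least fixpoint, start Z0 = {s4}, add states with some successor in Z. Already a fixed point.
Sat(EF (ready & halt)) = {s4}
A[halt U EF (ready & halt)]: least fixpoint, start Z0 = Sat(EF (ready & halt)) = {s4}, add states in Sat(halt) with every successor in Z. Already a fixed point.
Sat(A[halt U EF (ready & halt)]) = {s4}
s3 ∉ Sat(A[halt U EF (ready & halt)]) = {s4}, so the formula does not hold at s3.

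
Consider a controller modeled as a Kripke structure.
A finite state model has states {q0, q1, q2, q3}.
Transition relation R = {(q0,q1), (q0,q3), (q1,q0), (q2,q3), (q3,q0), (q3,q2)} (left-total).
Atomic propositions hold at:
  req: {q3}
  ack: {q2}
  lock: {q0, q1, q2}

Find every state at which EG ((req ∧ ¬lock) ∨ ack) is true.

Sat(¬lock) = {q3}
Sat(req ∧ ¬lock) = {q3}
Sat((req ∧ ¬lock) ∨ ack) = {q2, q3}
EG ((req ∧ ¬lock) ∨ ack): greatest fixpoint, start Z0 = {q2, q3}, keep only states in Sat with some successor in Z. Already a fixed point.
Sat(EG ((req ∧ ¬lock) ∨ ack)) = {q2, q3}

{q2, q3}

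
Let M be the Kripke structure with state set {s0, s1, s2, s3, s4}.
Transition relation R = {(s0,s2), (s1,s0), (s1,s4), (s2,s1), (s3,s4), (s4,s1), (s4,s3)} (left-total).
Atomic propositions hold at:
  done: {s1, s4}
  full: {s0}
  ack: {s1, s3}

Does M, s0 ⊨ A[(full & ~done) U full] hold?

Sat(~done) = {s0, s2, s3}
Sat(full & ~done) = {s0}
A[(full & ~done) U full]: least fixpoint, start Z0 = Sat(full) = {s0}, add states in Sat(full & ~done) with every successor in Z. Already a fixed point.
Sat(A[(full & ~done) U full]) = {s0}
s0 ∈ Sat(A[(full & ~done) U full]) = {s0}, so the formula holds at s0.

Yes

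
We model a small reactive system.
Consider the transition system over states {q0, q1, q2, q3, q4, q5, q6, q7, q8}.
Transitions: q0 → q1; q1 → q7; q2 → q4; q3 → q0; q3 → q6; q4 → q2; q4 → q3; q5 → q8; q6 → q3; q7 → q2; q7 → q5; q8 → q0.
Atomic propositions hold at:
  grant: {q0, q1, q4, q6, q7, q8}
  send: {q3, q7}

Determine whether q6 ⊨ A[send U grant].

Yes

A[send U grant]: least fixpoint, start Z0 = Sat(grant) = {q0, q1, q4, q6, q7, q8}, add states in Sat(send) with every successor in Z. Z1 = {q0, q1, q3, q4, q6, q7, q8}; fixed.
Sat(A[send U grant]) = {q0, q1, q3, q4, q6, q7, q8}
q6 ∈ Sat(A[send U grant]) = {q0, q1, q3, q4, q6, q7, q8}, so the formula holds at q6.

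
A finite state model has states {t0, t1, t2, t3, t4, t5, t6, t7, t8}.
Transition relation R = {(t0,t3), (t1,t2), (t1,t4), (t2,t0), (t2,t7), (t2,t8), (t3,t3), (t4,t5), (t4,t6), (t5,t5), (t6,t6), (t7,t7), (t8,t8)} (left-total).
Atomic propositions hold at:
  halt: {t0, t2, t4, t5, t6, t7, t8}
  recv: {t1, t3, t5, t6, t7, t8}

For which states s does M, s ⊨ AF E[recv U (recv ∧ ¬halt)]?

{t0, t1, t3}

Sat(¬halt) = {t1, t3}
Sat(recv ∧ ¬halt) = {t1, t3}
E[recv U (recv ∧ ¬halt)]: least fixpoint, start Z0 = Sat((recv ∧ ¬halt)) = {t1, t3}, add states in Sat(recv) with some successor in Z. Already a fixed point.
Sat(E[recv U (recv ∧ ¬halt)]) = {t1, t3}
AF E[recv U (recv ∧ ¬halt)]: least fixpoint, start Z0 = {t1, t3}, add states with every successor in Z. Z1 = {t0, t1, t3}; fixed.
Sat(AF E[recv U (recv ∧ ¬halt)]) = {t0, t1, t3}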